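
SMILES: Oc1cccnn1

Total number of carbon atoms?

The symbol for carbon appears 4 times in the SMILES. Lowercase c denotes aromatic carbon and counts toward C.

4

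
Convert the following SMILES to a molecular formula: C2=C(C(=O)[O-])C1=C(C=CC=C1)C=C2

C11H7O2-

Heavy atoms from the SMILES: 11 C, 2 O.
Implicit hydrogens by atom environment:
  7 × C (aromatic): 1 H each → 7
  3 × C (aromatic): no H
  1 × C: no H
  1 × O: no H
  1 × O (charge -1): no H
  Total hydrogens = 7.
Net charge -1.
Molecular formula: C11H7O2-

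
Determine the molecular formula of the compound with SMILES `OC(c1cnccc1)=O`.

Heavy atoms from the SMILES: 6 C, 1 N, 2 O.
Implicit hydrogens by atom environment:
  4 × C (aromatic): 1 H each → 4
  1 × C (aromatic): no H
  1 × C: no H
  1 × N (aromatic): no H
  1 × O: 1 H
  1 × O: no H
  Total hydrogens = 5.
Molecular formula: C6H5NO2

C6H5NO2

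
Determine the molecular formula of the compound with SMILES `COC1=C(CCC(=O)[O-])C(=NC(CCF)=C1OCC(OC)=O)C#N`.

Heavy atoms from the SMILES: 15 C, 1 F, 2 N, 6 O.
Implicit hydrogens by atom environment:
  5 × C: 2 H each → 10
  5 × C (aromatic): no H
  5 × O: no H
  3 × C: no H
  2 × C: 3 H each → 6
  1 × F: no H
  1 × N (aromatic): no H
  1 × N: no H
  1 × O (charge -1): no H
  Total hydrogens = 16.
Net charge -1.
Molecular formula: C15H16FN2O6-

C15H16FN2O6-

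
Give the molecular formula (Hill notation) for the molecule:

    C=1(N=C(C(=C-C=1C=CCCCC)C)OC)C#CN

Heavy atoms from the SMILES: 15 C, 2 N, 1 O.
Implicit hydrogens by atom environment:
  4 × C (aromatic): no H
  3 × C: 3 H each → 9
  3 × C: 2 H each → 6
  2 × C: 1 H each → 2
  2 × C: no H
  1 × C (aromatic): 1 H
  1 × N: 2 H
  1 × N (aromatic): no H
  1 × O: no H
  Total hydrogens = 20.
Molecular formula: C15H20N2O

C15H20N2O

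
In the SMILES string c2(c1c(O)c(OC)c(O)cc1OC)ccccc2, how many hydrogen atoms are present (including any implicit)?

Hydrogens are implicit in SMILES; fill each atom to its normal valence:
  6 × C (aromatic): 1 H each → 6
  6 × C (aromatic): no H
  2 × C: 3 H each → 6
  2 × O: 1 H each → 2
  2 × O: no H
  Total hydrogens = 14.

14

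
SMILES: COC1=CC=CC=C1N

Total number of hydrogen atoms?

Hydrogens are implicit in SMILES; fill each atom to its normal valence:
  4 × C (aromatic): 1 H each → 4
  2 × C (aromatic): no H
  1 × C: 3 H
  1 × N: 2 H
  1 × O: no H
  Total hydrogens = 9.

9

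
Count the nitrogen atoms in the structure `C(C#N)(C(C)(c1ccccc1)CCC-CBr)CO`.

The symbol for nitrogen appears 1 time in the SMILES.

1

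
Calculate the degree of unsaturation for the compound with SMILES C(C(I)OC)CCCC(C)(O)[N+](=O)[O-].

1

Molecular formula from the SMILES: C8H16INO4.
DoU = (2C + 2 + N − H − X)/2 = (2·8 + 2 + 1 − 16 − 1)/2 = 2/2 = 1.
(Structurally: 0 ring(s) + 1 π bond(s) = 1.)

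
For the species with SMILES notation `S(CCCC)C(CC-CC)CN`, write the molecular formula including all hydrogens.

Heavy atoms from the SMILES: 10 C, 1 N, 1 S.
Implicit hydrogens by atom environment:
  7 × C: 2 H each → 14
  2 × C: 3 H each → 6
  1 × C: 1 H
  1 × N: 2 H
  1 × S: no H
  Total hydrogens = 23.
Molecular formula: C10H23NS

C10H23NS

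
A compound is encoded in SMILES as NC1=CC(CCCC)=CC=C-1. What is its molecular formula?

C10H15N

Heavy atoms from the SMILES: 10 C, 1 N.
Implicit hydrogens by atom environment:
  4 × C (aromatic): 1 H each → 4
  3 × C: 2 H each → 6
  2 × C (aromatic): no H
  1 × C: 3 H
  1 × N: 2 H
  Total hydrogens = 15.
Molecular formula: C10H15N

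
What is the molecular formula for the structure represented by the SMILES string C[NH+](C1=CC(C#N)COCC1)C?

Heavy atoms from the SMILES: 9 C, 2 N, 1 O.
Implicit hydrogens by atom environment:
  3 × C: 2 H each → 6
  2 × C: 3 H each → 6
  2 × C: 1 H each → 2
  2 × C: no H
  1 × N (charge +1): 1 H
  1 × N: no H
  1 × O: no H
  Total hydrogens = 15.
Net charge +1.
Molecular formula: C9H15N2O+

C9H15N2O+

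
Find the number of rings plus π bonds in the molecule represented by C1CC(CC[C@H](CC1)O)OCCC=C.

Molecular formula from the SMILES: C12H22O2.
DoU = (2C + 2 + N − H − X)/2 = (2·12 + 2 + 0 − 22 − 0)/2 = 4/2 = 2.
(Structurally: 1 ring(s) + 1 π bond(s) = 2.)

2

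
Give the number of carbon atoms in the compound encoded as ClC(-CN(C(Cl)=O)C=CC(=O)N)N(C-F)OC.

The symbol for carbon appears 8 times in the SMILES. (Cl is a single chlorine, not C + l.)

8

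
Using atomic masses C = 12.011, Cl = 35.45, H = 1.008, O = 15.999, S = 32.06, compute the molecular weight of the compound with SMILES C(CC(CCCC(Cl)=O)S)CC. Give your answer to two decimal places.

Molecular formula: C9H17ClOS.
M = 9×12.011 + 1×35.45 + 17×1.008 + 1×15.999 + 1×32.06 = 208.74 g/mol.

208.74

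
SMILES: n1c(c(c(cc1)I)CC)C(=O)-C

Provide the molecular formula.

Heavy atoms from the SMILES: 9 C, 1 I, 1 N, 1 O.
Implicit hydrogens by atom environment:
  3 × C (aromatic): no H
  2 × C: 3 H each → 6
  2 × C (aromatic): 1 H each → 2
  1 × C: 2 H
  1 × C: no H
  1 × I: no H
  1 × N (aromatic): no H
  1 × O: no H
  Total hydrogens = 10.
Molecular formula: C9H10INO

C9H10INO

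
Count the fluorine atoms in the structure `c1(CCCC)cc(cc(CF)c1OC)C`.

The symbol for fluorine appears 1 time in the SMILES.

1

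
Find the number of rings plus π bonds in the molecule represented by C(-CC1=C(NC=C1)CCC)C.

Molecular formula from the SMILES: C10H17N.
DoU = (2C + 2 + N − H − X)/2 = (2·10 + 2 + 1 − 17 − 0)/2 = 6/2 = 3.
(Structurally: 1 ring(s) + 2 π bond(s) = 3.)

3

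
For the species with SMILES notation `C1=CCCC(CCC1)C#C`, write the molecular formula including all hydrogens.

C10H14

Heavy atoms from the SMILES: 10 C.
Implicit hydrogens by atom environment:
  5 × C: 2 H each → 10
  4 × C: 1 H each → 4
  1 × C: no H
  Total hydrogens = 14.
Molecular formula: C10H14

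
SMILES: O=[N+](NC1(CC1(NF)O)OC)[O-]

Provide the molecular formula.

C4H8FN3O4

Heavy atoms from the SMILES: 4 C, 1 F, 3 N, 4 O.
Implicit hydrogens by atom environment:
  2 × C: no H
  2 × N: 1 H each → 2
  2 × O: no H
  1 × C: 3 H
  1 × C: 2 H
  1 × F: no H
  1 × N (charge +1): no H
  1 × O: 1 H
  1 × O (charge -1): no H
  Total hydrogens = 8.
Molecular formula: C4H8FN3O4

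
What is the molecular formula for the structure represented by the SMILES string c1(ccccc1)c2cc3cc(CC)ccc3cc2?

C18H16

Heavy atoms from the SMILES: 18 C.
Implicit hydrogens by atom environment:
  11 × C (aromatic): 1 H each → 11
  5 × C (aromatic): no H
  1 × C: 3 H
  1 × C: 2 H
  Total hydrogens = 16.
Molecular formula: C18H16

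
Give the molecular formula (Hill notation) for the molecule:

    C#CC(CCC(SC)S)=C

Heavy atoms from the SMILES: 8 C, 2 S.
Implicit hydrogens by atom environment:
  3 × C: 2 H each → 6
  2 × C: 1 H each → 2
  2 × C: no H
  1 × C: 3 H
  1 × S: 1 H
  1 × S: no H
  Total hydrogens = 12.
Molecular formula: C8H12S2

C8H12S2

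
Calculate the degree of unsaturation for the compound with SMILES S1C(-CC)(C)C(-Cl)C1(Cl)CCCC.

1

Molecular formula from the SMILES: C10H18Cl2S.
DoU = (2C + 2 + N − H − X)/2 = (2·10 + 2 + 0 − 18 − 2)/2 = 2/2 = 1.
(Structurally: 1 ring(s) + 0 π bond(s) = 1.)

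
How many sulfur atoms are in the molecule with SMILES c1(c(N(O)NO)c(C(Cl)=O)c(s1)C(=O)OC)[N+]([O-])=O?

The symbol for sulfur appears 1 time in the SMILES.

1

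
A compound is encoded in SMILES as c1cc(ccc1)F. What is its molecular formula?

C6H5F

Heavy atoms from the SMILES: 6 C, 1 F.
Implicit hydrogens by atom environment:
  5 × C (aromatic): 1 H each → 5
  1 × C (aromatic): no H
  1 × F: no H
  Total hydrogens = 5.
Molecular formula: C6H5F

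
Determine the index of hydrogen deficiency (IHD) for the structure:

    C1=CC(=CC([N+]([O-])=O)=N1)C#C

7

Molecular formula from the SMILES: C7H4N2O2.
DoU = (2C + 2 + N − H − X)/2 = (2·7 + 2 + 2 − 4 − 0)/2 = 14/2 = 7.
(Structurally: 1 ring(s) + 6 π bond(s) = 7.)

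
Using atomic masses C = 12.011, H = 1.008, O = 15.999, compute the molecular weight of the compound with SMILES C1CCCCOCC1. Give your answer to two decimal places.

114.19

Molecular formula: C7H14O.
M = 7×12.011 + 14×1.008 + 1×15.999 = 114.19 g/mol.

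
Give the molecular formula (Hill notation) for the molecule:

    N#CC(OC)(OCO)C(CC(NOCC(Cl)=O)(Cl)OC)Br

Heavy atoms from the SMILES: 1 Br, 10 C, 2 Cl, 2 N, 6 O.
Implicit hydrogens by atom environment:
  5 × O: no H
  4 × C: no H
  3 × C: 2 H each → 6
  2 × C: 3 H each → 6
  2 × Cl: no H
  1 × Br: no H
  1 × C: 1 H
  1 × N: 1 H
  1 × N: no H
  1 × O: 1 H
  Total hydrogens = 15.
Molecular formula: C10H15BrCl2N2O6

C10H15BrCl2N2O6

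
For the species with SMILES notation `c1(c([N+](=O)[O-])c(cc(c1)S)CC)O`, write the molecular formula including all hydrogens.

C8H9NO3S

Heavy atoms from the SMILES: 8 C, 1 N, 3 O, 1 S.
Implicit hydrogens by atom environment:
  4 × C (aromatic): no H
  2 × C (aromatic): 1 H each → 2
  1 × C: 3 H
  1 × C: 2 H
  1 × N (charge +1): no H
  1 × O: 1 H
  1 × O: no H
  1 × O (charge -1): no H
  1 × S: 1 H
  Total hydrogens = 9.
Molecular formula: C8H9NO3S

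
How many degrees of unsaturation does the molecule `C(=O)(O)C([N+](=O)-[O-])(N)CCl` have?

2

Molecular formula from the SMILES: C3H5ClN2O4.
DoU = (2C + 2 + N − H − X)/2 = (2·3 + 2 + 2 − 5 − 1)/2 = 4/2 = 2.
(Structurally: 0 ring(s) + 2 π bond(s) = 2.)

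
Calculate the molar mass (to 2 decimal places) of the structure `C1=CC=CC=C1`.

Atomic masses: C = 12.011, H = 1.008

Molecular formula: C6H6.
M = 6×12.011 + 6×1.008 = 78.11 g/mol.

78.11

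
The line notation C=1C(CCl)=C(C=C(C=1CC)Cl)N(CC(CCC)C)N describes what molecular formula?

Heavy atoms from the SMILES: 15 C, 2 Cl, 2 N.
Implicit hydrogens by atom environment:
  5 × C: 2 H each → 10
  4 × C (aromatic): no H
  3 × C: 3 H each → 9
  2 × C (aromatic): 1 H each → 2
  2 × Cl: no H
  1 × C: 1 H
  1 × N: 2 H
  1 × N: no H
  Total hydrogens = 24.
Molecular formula: C15H24Cl2N2

C15H24Cl2N2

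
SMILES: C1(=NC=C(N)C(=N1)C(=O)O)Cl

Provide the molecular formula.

C5H4ClN3O2

Heavy atoms from the SMILES: 5 C, 1 Cl, 3 N, 2 O.
Implicit hydrogens by atom environment:
  3 × C (aromatic): no H
  2 × N (aromatic): no H
  1 × C (aromatic): 1 H
  1 × C: no H
  1 × Cl: no H
  1 × N: 2 H
  1 × O: 1 H
  1 × O: no H
  Total hydrogens = 4.
Molecular formula: C5H4ClN3O2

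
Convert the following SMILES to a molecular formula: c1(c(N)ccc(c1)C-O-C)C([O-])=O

C9H10NO3-

Heavy atoms from the SMILES: 9 C, 1 N, 3 O.
Implicit hydrogens by atom environment:
  3 × C (aromatic): 1 H each → 3
  3 × C (aromatic): no H
  2 × O: no H
  1 × C: 3 H
  1 × C: 2 H
  1 × C: no H
  1 × N: 2 H
  1 × O (charge -1): no H
  Total hydrogens = 10.
Net charge -1.
Molecular formula: C9H10NO3-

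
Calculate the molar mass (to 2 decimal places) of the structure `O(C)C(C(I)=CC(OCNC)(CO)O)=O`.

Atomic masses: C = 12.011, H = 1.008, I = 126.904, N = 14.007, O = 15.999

331.11

Molecular formula: C8H14INO5.
M = 8×12.011 + 14×1.008 + 1×126.904 + 1×14.007 + 5×15.999 = 331.11 g/mol.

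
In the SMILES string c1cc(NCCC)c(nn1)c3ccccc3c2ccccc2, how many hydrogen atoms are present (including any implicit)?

Hydrogens are implicit in SMILES; fill each atom to its normal valence:
  11 × C (aromatic): 1 H each → 11
  5 × C (aromatic): no H
  2 × C: 2 H each → 4
  2 × N (aromatic): no H
  1 × C: 3 H
  1 × N: 1 H
  Total hydrogens = 19.

19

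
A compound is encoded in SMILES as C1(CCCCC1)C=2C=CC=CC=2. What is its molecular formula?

C12H16

Heavy atoms from the SMILES: 12 C.
Implicit hydrogens by atom environment:
  5 × C: 2 H each → 10
  5 × C (aromatic): 1 H each → 5
  1 × C: 1 H
  1 × C (aromatic): no H
  Total hydrogens = 16.
Molecular formula: C12H16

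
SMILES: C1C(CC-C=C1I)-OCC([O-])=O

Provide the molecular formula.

Heavy atoms from the SMILES: 8 C, 1 I, 3 O.
Implicit hydrogens by atom environment:
  4 × C: 2 H each → 8
  2 × C: 1 H each → 2
  2 × C: no H
  2 × O: no H
  1 × I: no H
  1 × O (charge -1): no H
  Total hydrogens = 10.
Net charge -1.
Molecular formula: C8H10IO3-

C8H10IO3-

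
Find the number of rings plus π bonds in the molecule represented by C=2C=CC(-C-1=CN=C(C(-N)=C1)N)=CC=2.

Molecular formula from the SMILES: C11H11N3.
DoU = (2C + 2 + N − H − X)/2 = (2·11 + 2 + 3 − 11 − 0)/2 = 16/2 = 8.
(Structurally: 2 ring(s) + 6 π bond(s) = 8.)

8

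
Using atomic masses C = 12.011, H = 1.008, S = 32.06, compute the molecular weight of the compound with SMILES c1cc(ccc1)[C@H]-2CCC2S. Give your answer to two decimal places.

Molecular formula: C10H12S.
M = 10×12.011 + 12×1.008 + 1×32.06 = 164.27 g/mol.

164.27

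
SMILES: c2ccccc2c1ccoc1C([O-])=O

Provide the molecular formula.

Heavy atoms from the SMILES: 11 C, 3 O.
Implicit hydrogens by atom environment:
  7 × C (aromatic): 1 H each → 7
  3 × C (aromatic): no H
  1 × C: no H
  1 × O (aromatic): no H
  1 × O: no H
  1 × O (charge -1): no H
  Total hydrogens = 7.
Net charge -1.
Molecular formula: C11H7O3-

C11H7O3-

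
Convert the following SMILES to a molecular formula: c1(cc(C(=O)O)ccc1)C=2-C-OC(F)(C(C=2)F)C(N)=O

Heavy atoms from the SMILES: 13 C, 2 F, 1 N, 4 O.
Implicit hydrogens by atom environment:
  4 × C (aromatic): 1 H each → 4
  4 × C: no H
  3 × O: no H
  2 × C: 1 H each → 2
  2 × C (aromatic): no H
  2 × F: no H
  1 × C: 2 H
  1 × N: 2 H
  1 × O: 1 H
  Total hydrogens = 11.
Molecular formula: C13H11F2NO4

C13H11F2NO4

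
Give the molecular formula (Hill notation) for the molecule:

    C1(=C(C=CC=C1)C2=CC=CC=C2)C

C13H12

Heavy atoms from the SMILES: 13 C.
Implicit hydrogens by atom environment:
  9 × C (aromatic): 1 H each → 9
  3 × C (aromatic): no H
  1 × C: 3 H
  Total hydrogens = 12.
Molecular formula: C13H12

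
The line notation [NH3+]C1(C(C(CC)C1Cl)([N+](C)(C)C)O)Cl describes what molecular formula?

Heavy atoms from the SMILES: 9 C, 2 Cl, 2 N, 1 O.
Implicit hydrogens by atom environment:
  4 × C: 3 H each → 12
  2 × C: 1 H each → 2
  2 × C: no H
  2 × Cl: no H
  1 × C: 2 H
  1 × N (charge +1): 3 H
  1 × N (charge +1): no H
  1 × O: 1 H
  Total hydrogens = 20.
Net charge +2.
Molecular formula: [C9H20Cl2N2O]2+

[C9H20Cl2N2O]2+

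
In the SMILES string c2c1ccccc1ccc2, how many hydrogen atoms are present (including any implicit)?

8

Hydrogens are implicit in SMILES; fill each atom to its normal valence:
  8 × C (aromatic): 1 H each → 8
  2 × C (aromatic): no H
  Total hydrogens = 8.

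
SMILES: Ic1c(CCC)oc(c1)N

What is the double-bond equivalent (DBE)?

Molecular formula from the SMILES: C7H10INO.
DoU = (2C + 2 + N − H − X)/2 = (2·7 + 2 + 1 − 10 − 1)/2 = 6/2 = 3.
(Structurally: 1 ring(s) + 2 π bond(s) = 3.)

3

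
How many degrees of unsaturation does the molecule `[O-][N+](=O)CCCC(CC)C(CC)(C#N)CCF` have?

3

Molecular formula from the SMILES: C12H21FN2O2.
DoU = (2C + 2 + N − H − X)/2 = (2·12 + 2 + 2 − 21 − 1)/2 = 6/2 = 3.
(Structurally: 0 ring(s) + 3 π bond(s) = 3.)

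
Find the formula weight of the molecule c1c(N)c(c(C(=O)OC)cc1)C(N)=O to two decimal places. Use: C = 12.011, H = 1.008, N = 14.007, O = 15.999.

Molecular formula: C9H10N2O3.
M = 9×12.011 + 10×1.008 + 2×14.007 + 3×15.999 = 194.19 g/mol.

194.19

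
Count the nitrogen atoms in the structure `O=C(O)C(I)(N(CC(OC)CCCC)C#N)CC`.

The symbol for nitrogen appears 2 times in the SMILES.

2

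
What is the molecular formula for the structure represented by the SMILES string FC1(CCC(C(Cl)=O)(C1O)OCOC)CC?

Heavy atoms from the SMILES: 10 C, 1 Cl, 1 F, 4 O.
Implicit hydrogens by atom environment:
  4 × C: 2 H each → 8
  3 × C: no H
  3 × O: no H
  2 × C: 3 H each → 6
  1 × C: 1 H
  1 × Cl: no H
  1 × F: no H
  1 × O: 1 H
  Total hydrogens = 16.
Molecular formula: C10H16ClFO4

C10H16ClFO4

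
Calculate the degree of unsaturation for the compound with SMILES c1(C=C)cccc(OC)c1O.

Molecular formula from the SMILES: C9H10O2.
DoU = (2C + 2 + N − H − X)/2 = (2·9 + 2 + 0 − 10 − 0)/2 = 10/2 = 5.
(Structurally: 1 ring(s) + 4 π bond(s) = 5.)

5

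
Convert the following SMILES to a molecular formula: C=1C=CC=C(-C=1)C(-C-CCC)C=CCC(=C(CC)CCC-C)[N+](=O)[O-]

C22H33NO2

Heavy atoms from the SMILES: 22 C, 1 N, 2 O.
Implicit hydrogens by atom environment:
  8 × C: 2 H each → 16
  5 × C (aromatic): 1 H each → 5
  3 × C: 3 H each → 9
  3 × C: 1 H each → 3
  2 × C: no H
  1 × C (aromatic): no H
  1 × N (charge +1): no H
  1 × O: no H
  1 × O (charge -1): no H
  Total hydrogens = 33.
Molecular formula: C22H33NO2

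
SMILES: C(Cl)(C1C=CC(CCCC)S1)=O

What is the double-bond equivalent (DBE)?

3

Molecular formula from the SMILES: C9H13ClOS.
DoU = (2C + 2 + N − H − X)/2 = (2·9 + 2 + 0 − 13 − 1)/2 = 6/2 = 3.
(Structurally: 1 ring(s) + 2 π bond(s) = 3.)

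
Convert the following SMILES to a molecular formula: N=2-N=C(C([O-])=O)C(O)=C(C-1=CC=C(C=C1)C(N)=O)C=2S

Heavy atoms from the SMILES: 12 C, 3 N, 4 O, 1 S.
Implicit hydrogens by atom environment:
  6 × C (aromatic): no H
  4 × C (aromatic): 1 H each → 4
  2 × C: no H
  2 × N (aromatic): no H
  2 × O: no H
  1 × N: 2 H
  1 × O: 1 H
  1 × O (charge -1): no H
  1 × S: 1 H
  Total hydrogens = 8.
Net charge -1.
Molecular formula: C12H8N3O4S-

C12H8N3O4S-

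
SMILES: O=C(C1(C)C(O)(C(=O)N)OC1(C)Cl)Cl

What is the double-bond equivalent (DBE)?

Molecular formula from the SMILES: C7H9Cl2NO4.
DoU = (2C + 2 + N − H − X)/2 = (2·7 + 2 + 1 − 9 − 2)/2 = 6/2 = 3.
(Structurally: 1 ring(s) + 2 π bond(s) = 3.)

3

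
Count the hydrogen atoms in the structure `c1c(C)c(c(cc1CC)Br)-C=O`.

11

Hydrogens are implicit in SMILES; fill each atom to its normal valence:
  4 × C (aromatic): no H
  2 × C: 3 H each → 6
  2 × C (aromatic): 1 H each → 2
  1 × Br: no H
  1 × C: 2 H
  1 × C: 1 H
  1 × O: no H
  Total hydrogens = 11.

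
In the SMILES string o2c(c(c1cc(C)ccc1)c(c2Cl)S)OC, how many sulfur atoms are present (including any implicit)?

1

The symbol for sulfur appears 1 time in the SMILES.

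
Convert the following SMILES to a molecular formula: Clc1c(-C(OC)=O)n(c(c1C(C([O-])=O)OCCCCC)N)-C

Heavy atoms from the SMILES: 14 C, 1 Cl, 2 N, 5 O.
Implicit hydrogens by atom environment:
  4 × C: 2 H each → 8
  4 × C (aromatic): no H
  4 × O: no H
  3 × C: 3 H each → 9
  2 × C: no H
  1 × C: 1 H
  1 × Cl: no H
  1 × N: 2 H
  1 × N (aromatic): no H
  1 × O (charge -1): no H
  Total hydrogens = 20.
Net charge -1.
Molecular formula: C14H20ClN2O5-

C14H20ClN2O5-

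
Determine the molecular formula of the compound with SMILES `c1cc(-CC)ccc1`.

C8H10

Heavy atoms from the SMILES: 8 C.
Implicit hydrogens by atom environment:
  5 × C (aromatic): 1 H each → 5
  1 × C: 3 H
  1 × C: 2 H
  1 × C (aromatic): no H
  Total hydrogens = 10.
Molecular formula: C8H10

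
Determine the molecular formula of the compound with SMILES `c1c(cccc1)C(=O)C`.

C8H8O

Heavy atoms from the SMILES: 8 C, 1 O.
Implicit hydrogens by atom environment:
  5 × C (aromatic): 1 H each → 5
  1 × C: 3 H
  1 × C (aromatic): no H
  1 × C: no H
  1 × O: no H
  Total hydrogens = 8.
Molecular formula: C8H8O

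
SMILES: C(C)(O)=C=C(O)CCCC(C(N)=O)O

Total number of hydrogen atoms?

Hydrogens are implicit in SMILES; fill each atom to its normal valence:
  4 × C: no H
  3 × C: 2 H each → 6
  3 × O: 1 H each → 3
  1 × C: 3 H
  1 × C: 1 H
  1 × N: 2 H
  1 × O: no H
  Total hydrogens = 15.

15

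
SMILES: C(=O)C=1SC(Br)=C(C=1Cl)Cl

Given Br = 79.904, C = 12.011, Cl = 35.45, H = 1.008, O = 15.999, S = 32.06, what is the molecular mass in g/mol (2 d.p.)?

Molecular formula: C5HBrCl2OS.
M = 1×79.904 + 5×12.011 + 2×35.45 + 1×1.008 + 1×15.999 + 1×32.06 = 259.93 g/mol.

259.93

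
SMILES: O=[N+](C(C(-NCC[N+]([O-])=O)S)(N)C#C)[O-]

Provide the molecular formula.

C6H10N4O4S

Heavy atoms from the SMILES: 6 C, 4 N, 4 O, 1 S.
Implicit hydrogens by atom environment:
  2 × C: 2 H each → 4
  2 × C: 1 H each → 2
  2 × C: no H
  2 × N (charge +1): no H
  2 × O: no H
  2 × O (charge -1): no H
  1 × N: 2 H
  1 × N: 1 H
  1 × S: 1 H
  Total hydrogens = 10.
Molecular formula: C6H10N4O4S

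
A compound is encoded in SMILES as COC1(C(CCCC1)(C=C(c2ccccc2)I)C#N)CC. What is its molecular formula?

C18H22INO

Heavy atoms from the SMILES: 18 C, 1 I, 1 N, 1 O.
Implicit hydrogens by atom environment:
  5 × C: 2 H each → 10
  5 × C (aromatic): 1 H each → 5
  4 × C: no H
  2 × C: 3 H each → 6
  1 × C: 1 H
  1 × C (aromatic): no H
  1 × I: no H
  1 × N: no H
  1 × O: no H
  Total hydrogens = 22.
Molecular formula: C18H22INO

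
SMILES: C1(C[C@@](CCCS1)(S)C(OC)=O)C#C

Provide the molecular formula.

Heavy atoms from the SMILES: 10 C, 2 O, 2 S.
Implicit hydrogens by atom environment:
  4 × C: 2 H each → 8
  3 × C: no H
  2 × C: 1 H each → 2
  2 × O: no H
  1 × C: 3 H
  1 × S: 1 H
  1 × S: no H
  Total hydrogens = 14.
Molecular formula: C10H14O2S2

C10H14O2S2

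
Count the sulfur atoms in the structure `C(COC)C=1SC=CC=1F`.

1

The symbol for sulfur appears 1 time in the SMILES.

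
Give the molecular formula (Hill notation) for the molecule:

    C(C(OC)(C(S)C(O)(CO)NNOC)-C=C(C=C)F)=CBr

Heavy atoms from the SMILES: 1 Br, 12 C, 1 F, 2 N, 4 O, 1 S.
Implicit hydrogens by atom environment:
  5 × C: 1 H each → 5
  3 × C: no H
  2 × C: 3 H each → 6
  2 × C: 2 H each → 4
  2 × N: 1 H each → 2
  2 × O: 1 H each → 2
  2 × O: no H
  1 × Br: no H
  1 × F: no H
  1 × S: 1 H
  Total hydrogens = 20.
Molecular formula: C12H20BrFN2O4S

C12H20BrFN2O4S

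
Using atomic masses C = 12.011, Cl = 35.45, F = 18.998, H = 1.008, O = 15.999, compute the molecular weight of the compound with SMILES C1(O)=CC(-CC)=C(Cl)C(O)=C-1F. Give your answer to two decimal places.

190.60

Molecular formula: C8H8ClFO2.
M = 8×12.011 + 1×35.45 + 1×18.998 + 8×1.008 + 2×15.999 = 190.60 g/mol.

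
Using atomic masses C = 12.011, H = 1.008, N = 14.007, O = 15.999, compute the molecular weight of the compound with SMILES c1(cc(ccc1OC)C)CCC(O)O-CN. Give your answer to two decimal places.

225.29

Molecular formula: C12H19NO3.
M = 12×12.011 + 19×1.008 + 1×14.007 + 3×15.999 = 225.29 g/mol.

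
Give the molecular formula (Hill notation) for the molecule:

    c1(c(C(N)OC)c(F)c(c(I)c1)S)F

C8H8F2INOS

Heavy atoms from the SMILES: 8 C, 2 F, 1 I, 1 N, 1 O, 1 S.
Implicit hydrogens by atom environment:
  5 × C (aromatic): no H
  2 × F: no H
  1 × C: 3 H
  1 × C (aromatic): 1 H
  1 × C: 1 H
  1 × I: no H
  1 × N: 2 H
  1 × O: no H
  1 × S: 1 H
  Total hydrogens = 8.
Molecular formula: C8H8F2INOS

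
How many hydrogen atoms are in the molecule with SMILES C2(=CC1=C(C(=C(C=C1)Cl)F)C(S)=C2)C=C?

8

Hydrogens are implicit in SMILES; fill each atom to its normal valence:
  6 × C (aromatic): no H
  4 × C (aromatic): 1 H each → 4
  1 × C: 2 H
  1 × C: 1 H
  1 × Cl: no H
  1 × F: no H
  1 × S: 1 H
  Total hydrogens = 8.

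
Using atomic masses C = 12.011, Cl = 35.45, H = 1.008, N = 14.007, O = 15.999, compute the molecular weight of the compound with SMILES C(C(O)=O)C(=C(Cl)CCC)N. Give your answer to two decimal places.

Molecular formula: C7H12ClNO2.
M = 7×12.011 + 1×35.45 + 12×1.008 + 1×14.007 + 2×15.999 = 177.63 g/mol.

177.63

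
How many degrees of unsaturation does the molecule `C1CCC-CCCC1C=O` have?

2

Molecular formula from the SMILES: C9H16O.
DoU = (2C + 2 + N − H − X)/2 = (2·9 + 2 + 0 − 16 − 0)/2 = 4/2 = 2.
(Structurally: 1 ring(s) + 1 π bond(s) = 2.)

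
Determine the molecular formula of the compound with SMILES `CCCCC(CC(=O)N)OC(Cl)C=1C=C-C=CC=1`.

Heavy atoms from the SMILES: 14 C, 1 Cl, 1 N, 2 O.
Implicit hydrogens by atom environment:
  5 × C (aromatic): 1 H each → 5
  4 × C: 2 H each → 8
  2 × C: 1 H each → 2
  2 × O: no H
  1 × C: 3 H
  1 × C: no H
  1 × C (aromatic): no H
  1 × Cl: no H
  1 × N: 2 H
  Total hydrogens = 20.
Molecular formula: C14H20ClNO2

C14H20ClNO2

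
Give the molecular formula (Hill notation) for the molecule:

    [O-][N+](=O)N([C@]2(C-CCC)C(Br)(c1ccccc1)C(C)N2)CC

C16H24BrN3O2

Heavy atoms from the SMILES: 1 Br, 16 C, 3 N, 2 O.
Implicit hydrogens by atom environment:
  5 × C (aromatic): 1 H each → 5
  4 × C: 2 H each → 8
  3 × C: 3 H each → 9
  2 × C: no H
  1 × Br: no H
  1 × C: 1 H
  1 × C (aromatic): no H
  1 × N: 1 H
  1 × N: no H
  1 × N (charge +1): no H
  1 × O: no H
  1 × O (charge -1): no H
  Total hydrogens = 24.
Molecular formula: C16H24BrN3O2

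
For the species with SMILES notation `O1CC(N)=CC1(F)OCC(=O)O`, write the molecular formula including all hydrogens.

Heavy atoms from the SMILES: 6 C, 1 F, 1 N, 4 O.
Implicit hydrogens by atom environment:
  3 × C: no H
  3 × O: no H
  2 × C: 2 H each → 4
  1 × C: 1 H
  1 × F: no H
  1 × N: 2 H
  1 × O: 1 H
  Total hydrogens = 8.
Molecular formula: C6H8FNO4

C6H8FNO4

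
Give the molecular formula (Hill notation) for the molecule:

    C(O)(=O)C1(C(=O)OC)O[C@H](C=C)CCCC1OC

C12H18O6

Heavy atoms from the SMILES: 12 C, 6 O.
Implicit hydrogens by atom environment:
  5 × O: no H
  4 × C: 2 H each → 8
  3 × C: 1 H each → 3
  3 × C: no H
  2 × C: 3 H each → 6
  1 × O: 1 H
  Total hydrogens = 18.
Molecular formula: C12H18O6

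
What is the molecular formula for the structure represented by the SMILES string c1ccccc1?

C6H6

Heavy atoms from the SMILES: 6 C.
Implicit hydrogens by atom environment:
  6 × C (aromatic): 1 H each → 6
  Total hydrogens = 6.
Molecular formula: C6H6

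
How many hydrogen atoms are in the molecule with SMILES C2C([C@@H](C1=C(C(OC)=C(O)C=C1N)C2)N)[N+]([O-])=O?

Hydrogens are implicit in SMILES; fill each atom to its normal valence:
  5 × C (aromatic): no H
  2 × C: 2 H each → 4
  2 × C: 1 H each → 2
  2 × N: 2 H each → 4
  2 × O: no H
  1 × C: 3 H
  1 × C (aromatic): 1 H
  1 × N (charge +1): no H
  1 × O: 1 H
  1 × O (charge -1): no H
  Total hydrogens = 15.

15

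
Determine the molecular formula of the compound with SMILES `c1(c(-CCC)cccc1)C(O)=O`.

C10H12O2

Heavy atoms from the SMILES: 10 C, 2 O.
Implicit hydrogens by atom environment:
  4 × C (aromatic): 1 H each → 4
  2 × C: 2 H each → 4
  2 × C (aromatic): no H
  1 × C: 3 H
  1 × C: no H
  1 × O: 1 H
  1 × O: no H
  Total hydrogens = 12.
Molecular formula: C10H12O2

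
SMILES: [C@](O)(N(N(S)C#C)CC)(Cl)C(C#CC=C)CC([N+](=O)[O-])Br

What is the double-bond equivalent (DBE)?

Molecular formula from the SMILES: C12H15BrClN3O3S.
DoU = (2C + 2 + N − H − X)/2 = (2·12 + 2 + 3 − 15 − 2)/2 = 12/2 = 6.
(Structurally: 0 ring(s) + 6 π bond(s) = 6.)

6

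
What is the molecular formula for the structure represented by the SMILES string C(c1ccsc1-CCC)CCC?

Heavy atoms from the SMILES: 11 C, 1 S.
Implicit hydrogens by atom environment:
  5 × C: 2 H each → 10
  2 × C: 3 H each → 6
  2 × C (aromatic): 1 H each → 2
  2 × C (aromatic): no H
  1 × S (aromatic): no H
  Total hydrogens = 18.
Molecular formula: C11H18S

C11H18S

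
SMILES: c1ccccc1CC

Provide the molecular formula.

C8H10

Heavy atoms from the SMILES: 8 C.
Implicit hydrogens by atom environment:
  5 × C (aromatic): 1 H each → 5
  1 × C: 3 H
  1 × C: 2 H
  1 × C (aromatic): no H
  Total hydrogens = 10.
Molecular formula: C8H10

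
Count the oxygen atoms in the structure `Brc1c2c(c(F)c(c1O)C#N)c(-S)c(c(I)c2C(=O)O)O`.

4

The symbol for oxygen appears 4 times in the SMILES.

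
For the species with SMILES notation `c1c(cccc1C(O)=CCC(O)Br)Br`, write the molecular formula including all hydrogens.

C10H10Br2O2

Heavy atoms from the SMILES: 2 Br, 10 C, 2 O.
Implicit hydrogens by atom environment:
  4 × C (aromatic): 1 H each → 4
  2 × Br: no H
  2 × C: 1 H each → 2
  2 × C (aromatic): no H
  2 × O: 1 H each → 2
  1 × C: 2 H
  1 × C: no H
  Total hydrogens = 10.
Molecular formula: C10H10Br2O2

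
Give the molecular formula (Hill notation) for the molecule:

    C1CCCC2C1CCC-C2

Heavy atoms from the SMILES: 10 C.
Implicit hydrogens by atom environment:
  8 × C: 2 H each → 16
  2 × C: 1 H each → 2
  Total hydrogens = 18.
Molecular formula: C10H18

C10H18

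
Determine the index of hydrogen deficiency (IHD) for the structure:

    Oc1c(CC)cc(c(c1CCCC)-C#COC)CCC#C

Molecular formula from the SMILES: C19H24O2.
DoU = (2C + 2 + N − H − X)/2 = (2·19 + 2 + 0 − 24 − 0)/2 = 16/2 = 8.
(Structurally: 1 ring(s) + 7 π bond(s) = 8.)

8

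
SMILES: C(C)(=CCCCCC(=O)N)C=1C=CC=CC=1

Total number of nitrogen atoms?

The symbol for nitrogen appears 1 time in the SMILES.

1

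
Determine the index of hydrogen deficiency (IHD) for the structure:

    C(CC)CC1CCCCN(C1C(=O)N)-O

2

Molecular formula from the SMILES: C11H22N2O2.
DoU = (2C + 2 + N − H − X)/2 = (2·11 + 2 + 2 − 22 − 0)/2 = 4/2 = 2.
(Structurally: 1 ring(s) + 1 π bond(s) = 2.)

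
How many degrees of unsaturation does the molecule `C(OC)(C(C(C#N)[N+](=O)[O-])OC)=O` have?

Molecular formula from the SMILES: C6H8N2O5.
DoU = (2C + 2 + N − H − X)/2 = (2·6 + 2 + 2 − 8 − 0)/2 = 8/2 = 4.
(Structurally: 0 ring(s) + 4 π bond(s) = 4.)

4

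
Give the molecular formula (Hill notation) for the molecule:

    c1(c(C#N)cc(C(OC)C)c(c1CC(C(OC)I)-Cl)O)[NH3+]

C14H19ClIN2O3+

Heavy atoms from the SMILES: 14 C, 1 Cl, 1 I, 2 N, 3 O.
Implicit hydrogens by atom environment:
  5 × C (aromatic): no H
  3 × C: 3 H each → 9
  3 × C: 1 H each → 3
  2 × O: no H
  1 × C: 2 H
  1 × C (aromatic): 1 H
  1 × C: no H
  1 × Cl: no H
  1 × I: no H
  1 × N (charge +1): 3 H
  1 × N: no H
  1 × O: 1 H
  Total hydrogens = 19.
Net charge +1.
Molecular formula: C14H19ClIN2O3+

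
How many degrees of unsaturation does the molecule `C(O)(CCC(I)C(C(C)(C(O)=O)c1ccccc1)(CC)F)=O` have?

6

Molecular formula from the SMILES: C16H20FIO4.
DoU = (2C + 2 + N − H − X)/2 = (2·16 + 2 + 0 − 20 − 2)/2 = 12/2 = 6.
(Structurally: 1 ring(s) + 5 π bond(s) = 6.)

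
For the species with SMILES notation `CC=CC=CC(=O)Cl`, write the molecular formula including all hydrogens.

C6H7ClO

Heavy atoms from the SMILES: 6 C, 1 Cl, 1 O.
Implicit hydrogens by atom environment:
  4 × C: 1 H each → 4
  1 × C: 3 H
  1 × C: no H
  1 × Cl: no H
  1 × O: no H
  Total hydrogens = 7.
Molecular formula: C6H7ClO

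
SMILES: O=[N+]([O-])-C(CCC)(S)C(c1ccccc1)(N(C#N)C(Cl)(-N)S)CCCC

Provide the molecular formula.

C17H25ClN4O2S2

Heavy atoms from the SMILES: 17 C, 1 Cl, 4 N, 2 O, 2 S.
Implicit hydrogens by atom environment:
  5 × C: 2 H each → 10
  5 × C (aromatic): 1 H each → 5
  4 × C: no H
  2 × C: 3 H each → 6
  2 × N: no H
  2 × S: 1 H each → 2
  1 × C (aromatic): no H
  1 × Cl: no H
  1 × N: 2 H
  1 × N (charge +1): no H
  1 × O: no H
  1 × O (charge -1): no H
  Total hydrogens = 25.
Molecular formula: C17H25ClN4O2S2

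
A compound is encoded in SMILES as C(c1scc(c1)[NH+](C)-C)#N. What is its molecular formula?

Heavy atoms from the SMILES: 7 C, 2 N, 1 S.
Implicit hydrogens by atom environment:
  2 × C: 3 H each → 6
  2 × C (aromatic): 1 H each → 2
  2 × C (aromatic): no H
  1 × C: no H
  1 × N (charge +1): 1 H
  1 × N: no H
  1 × S (aromatic): no H
  Total hydrogens = 9.
Net charge +1.
Molecular formula: C7H9N2S+

C7H9N2S+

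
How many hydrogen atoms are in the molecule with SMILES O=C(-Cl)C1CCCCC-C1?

13

Hydrogens are implicit in SMILES; fill each atom to its normal valence:
  6 × C: 2 H each → 12
  1 × C: 1 H
  1 × C: no H
  1 × Cl: no H
  1 × O: no H
  Total hydrogens = 13.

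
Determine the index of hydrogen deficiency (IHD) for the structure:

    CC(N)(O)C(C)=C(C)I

1

Molecular formula from the SMILES: C6H12INO.
DoU = (2C + 2 + N − H − X)/2 = (2·6 + 2 + 1 − 12 − 1)/2 = 2/2 = 1.
(Structurally: 0 ring(s) + 1 π bond(s) = 1.)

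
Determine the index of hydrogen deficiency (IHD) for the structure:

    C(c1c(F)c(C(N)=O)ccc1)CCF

Molecular formula from the SMILES: C10H11F2NO.
DoU = (2C + 2 + N − H − X)/2 = (2·10 + 2 + 1 − 11 − 2)/2 = 10/2 = 5.
(Structurally: 1 ring(s) + 4 π bond(s) = 5.)

5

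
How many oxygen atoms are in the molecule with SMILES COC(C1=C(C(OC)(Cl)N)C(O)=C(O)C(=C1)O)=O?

The symbol for oxygen appears 6 times in the SMILES.

6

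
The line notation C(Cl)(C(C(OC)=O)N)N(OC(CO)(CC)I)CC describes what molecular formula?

C10H20ClIN2O4

Heavy atoms from the SMILES: 10 C, 1 Cl, 1 I, 2 N, 4 O.
Implicit hydrogens by atom environment:
  3 × C: 3 H each → 9
  3 × C: 2 H each → 6
  3 × O: no H
  2 × C: 1 H each → 2
  2 × C: no H
  1 × Cl: no H
  1 × I: no H
  1 × N: 2 H
  1 × N: no H
  1 × O: 1 H
  Total hydrogens = 20.
Molecular formula: C10H20ClIN2O4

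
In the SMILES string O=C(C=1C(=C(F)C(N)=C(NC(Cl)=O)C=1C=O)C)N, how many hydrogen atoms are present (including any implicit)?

Hydrogens are implicit in SMILES; fill each atom to its normal valence:
  6 × C (aromatic): no H
  3 × O: no H
  2 × C: no H
  2 × N: 2 H each → 4
  1 × C: 3 H
  1 × C: 1 H
  1 × Cl: no H
  1 × F: no H
  1 × N: 1 H
  Total hydrogens = 9.

9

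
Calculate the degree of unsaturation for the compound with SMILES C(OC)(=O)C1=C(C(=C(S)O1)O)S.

4

Molecular formula from the SMILES: C6H6O4S2.
DoU = (2C + 2 + N − H − X)/2 = (2·6 + 2 + 0 − 6 − 0)/2 = 8/2 = 4.
(Structurally: 1 ring(s) + 3 π bond(s) = 4.)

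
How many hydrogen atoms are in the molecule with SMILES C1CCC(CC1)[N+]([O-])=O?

Hydrogens are implicit in SMILES; fill each atom to its normal valence:
  5 × C: 2 H each → 10
  1 × C: 1 H
  1 × N (charge +1): no H
  1 × O: no H
  1 × O (charge -1): no H
  Total hydrogens = 11.

11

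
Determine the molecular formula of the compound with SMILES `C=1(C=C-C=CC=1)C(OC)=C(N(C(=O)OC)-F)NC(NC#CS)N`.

Heavy atoms from the SMILES: 14 C, 1 F, 4 N, 3 O, 1 S.
Implicit hydrogens by atom environment:
  5 × C (aromatic): 1 H each → 5
  5 × C: no H
  3 × O: no H
  2 × C: 3 H each → 6
  2 × N: 1 H each → 2
  1 × C: 1 H
  1 × C (aromatic): no H
  1 × F: no H
  1 × N: 2 H
  1 × N: no H
  1 × S: 1 H
  Total hydrogens = 17.
Molecular formula: C14H17FN4O3S

C14H17FN4O3S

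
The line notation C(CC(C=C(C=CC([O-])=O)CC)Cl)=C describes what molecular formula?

Heavy atoms from the SMILES: 11 C, 1 Cl, 2 O.
Implicit hydrogens by atom environment:
  5 × C: 1 H each → 5
  3 × C: 2 H each → 6
  2 × C: no H
  1 × C: 3 H
  1 × Cl: no H
  1 × O: no H
  1 × O (charge -1): no H
  Total hydrogens = 14.
Net charge -1.
Molecular formula: C11H14ClO2-

C11H14ClO2-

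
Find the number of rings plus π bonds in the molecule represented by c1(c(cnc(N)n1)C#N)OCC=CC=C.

Molecular formula from the SMILES: C10H10N4O.
DoU = (2C + 2 + N − H − X)/2 = (2·10 + 2 + 4 − 10 − 0)/2 = 16/2 = 8.
(Structurally: 1 ring(s) + 7 π bond(s) = 8.)

8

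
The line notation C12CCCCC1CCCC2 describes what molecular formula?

Heavy atoms from the SMILES: 10 C.
Implicit hydrogens by atom environment:
  8 × C: 2 H each → 16
  2 × C: 1 H each → 2
  Total hydrogens = 18.
Molecular formula: C10H18

C10H18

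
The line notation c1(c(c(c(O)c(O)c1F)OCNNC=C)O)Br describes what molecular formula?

C9H10BrFN2O4

Heavy atoms from the SMILES: 1 Br, 9 C, 1 F, 2 N, 4 O.
Implicit hydrogens by atom environment:
  6 × C (aromatic): no H
  3 × O: 1 H each → 3
  2 × C: 2 H each → 4
  2 × N: 1 H each → 2
  1 × Br: no H
  1 × C: 1 H
  1 × F: no H
  1 × O: no H
  Total hydrogens = 10.
Molecular formula: C9H10BrFN2O4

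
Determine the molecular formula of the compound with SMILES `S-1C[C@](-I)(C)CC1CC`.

Heavy atoms from the SMILES: 7 C, 1 I, 1 S.
Implicit hydrogens by atom environment:
  3 × C: 2 H each → 6
  2 × C: 3 H each → 6
  1 × C: 1 H
  1 × C: no H
  1 × I: no H
  1 × S: no H
  Total hydrogens = 13.
Molecular formula: C7H13IS

C7H13IS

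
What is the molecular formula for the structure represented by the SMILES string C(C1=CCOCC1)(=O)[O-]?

C6H7O3-

Heavy atoms from the SMILES: 6 C, 3 O.
Implicit hydrogens by atom environment:
  3 × C: 2 H each → 6
  2 × C: no H
  2 × O: no H
  1 × C: 1 H
  1 × O (charge -1): no H
  Total hydrogens = 7.
Net charge -1.
Molecular formula: C6H7O3-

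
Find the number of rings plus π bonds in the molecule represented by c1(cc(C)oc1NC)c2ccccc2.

Molecular formula from the SMILES: C12H13NO.
DoU = (2C + 2 + N − H − X)/2 = (2·12 + 2 + 1 − 13 − 0)/2 = 14/2 = 7.
(Structurally: 2 ring(s) + 5 π bond(s) = 7.)

7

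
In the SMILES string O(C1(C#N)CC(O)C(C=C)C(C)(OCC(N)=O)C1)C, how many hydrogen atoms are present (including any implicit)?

20

Hydrogens are implicit in SMILES; fill each atom to its normal valence:
  4 × C: 2 H each → 8
  4 × C: no H
  3 × C: 1 H each → 3
  3 × O: no H
  2 × C: 3 H each → 6
  1 × N: 2 H
  1 × N: no H
  1 × O: 1 H
  Total hydrogens = 20.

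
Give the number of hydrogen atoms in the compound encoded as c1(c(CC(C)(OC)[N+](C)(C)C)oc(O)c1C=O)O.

20

Hydrogens are implicit in SMILES; fill each atom to its normal valence:
  5 × C: 3 H each → 15
  4 × C (aromatic): no H
  2 × O: 1 H each → 2
  2 × O: no H
  1 × C: 2 H
  1 × C: 1 H
  1 × C: no H
  1 × N (charge +1): no H
  1 × O (aromatic): no H
  Total hydrogens = 20.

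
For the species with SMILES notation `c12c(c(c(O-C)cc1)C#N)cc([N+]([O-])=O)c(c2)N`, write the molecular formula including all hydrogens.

C12H9N3O3

Heavy atoms from the SMILES: 12 C, 3 N, 3 O.
Implicit hydrogens by atom environment:
  6 × C (aromatic): no H
  4 × C (aromatic): 1 H each → 4
  2 × O: no H
  1 × C: 3 H
  1 × C: no H
  1 × N: 2 H
  1 × N (charge +1): no H
  1 × N: no H
  1 × O (charge -1): no H
  Total hydrogens = 9.
Molecular formula: C12H9N3O3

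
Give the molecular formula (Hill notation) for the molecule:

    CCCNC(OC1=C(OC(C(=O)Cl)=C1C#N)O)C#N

Heavy atoms from the SMILES: 11 C, 1 Cl, 3 N, 4 O.
Implicit hydrogens by atom environment:
  4 × C (aromatic): no H
  3 × C: no H
  2 × C: 2 H each → 4
  2 × N: no H
  2 × O: no H
  1 × C: 3 H
  1 × C: 1 H
  1 × Cl: no H
  1 × N: 1 H
  1 × O: 1 H
  1 × O (aromatic): no H
  Total hydrogens = 10.
Molecular formula: C11H10ClN3O4

C11H10ClN3O4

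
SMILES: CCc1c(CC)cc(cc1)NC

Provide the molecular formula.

C11H17N

Heavy atoms from the SMILES: 11 C, 1 N.
Implicit hydrogens by atom environment:
  3 × C: 3 H each → 9
  3 × C (aromatic): 1 H each → 3
  3 × C (aromatic): no H
  2 × C: 2 H each → 4
  1 × N: 1 H
  Total hydrogens = 17.
Molecular formula: C11H17N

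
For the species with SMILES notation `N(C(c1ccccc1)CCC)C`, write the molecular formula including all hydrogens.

Heavy atoms from the SMILES: 11 C, 1 N.
Implicit hydrogens by atom environment:
  5 × C (aromatic): 1 H each → 5
  2 × C: 3 H each → 6
  2 × C: 2 H each → 4
  1 × C: 1 H
  1 × C (aromatic): no H
  1 × N: 1 H
  Total hydrogens = 17.
Molecular formula: C11H17N

C11H17N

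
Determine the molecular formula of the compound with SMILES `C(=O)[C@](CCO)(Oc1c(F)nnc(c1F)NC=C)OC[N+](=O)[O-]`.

Heavy atoms from the SMILES: 11 C, 2 F, 4 N, 6 O.
Implicit hydrogens by atom environment:
  4 × C: 2 H each → 8
  4 × C (aromatic): no H
  4 × O: no H
  2 × C: 1 H each → 2
  2 × F: no H
  2 × N (aromatic): no H
  1 × C: no H
  1 × N: 1 H
  1 × N (charge +1): no H
  1 × O: 1 H
  1 × O (charge -1): no H
  Total hydrogens = 12.
Molecular formula: C11H12F2N4O6

C11H12F2N4O6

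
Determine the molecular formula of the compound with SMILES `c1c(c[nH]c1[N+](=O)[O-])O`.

Heavy atoms from the SMILES: 4 C, 2 N, 3 O.
Implicit hydrogens by atom environment:
  2 × C (aromatic): 1 H each → 2
  2 × C (aromatic): no H
  1 × N (aromatic): 1 H
  1 × N (charge +1): no H
  1 × O: 1 H
  1 × O: no H
  1 × O (charge -1): no H
  Total hydrogens = 4.
Molecular formula: C4H4N2O3

C4H4N2O3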